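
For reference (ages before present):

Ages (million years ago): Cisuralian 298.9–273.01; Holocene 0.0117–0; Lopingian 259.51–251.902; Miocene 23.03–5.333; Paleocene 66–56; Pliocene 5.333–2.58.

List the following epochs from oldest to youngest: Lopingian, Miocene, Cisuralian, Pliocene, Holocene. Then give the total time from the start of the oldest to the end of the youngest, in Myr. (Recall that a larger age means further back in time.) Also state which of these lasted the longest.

Start ages (Ma): Cisuralian 298.9, Lopingian 259.51, Miocene 23.03, Pliocene 5.333, Holocene 0.0117.
Ordered oldest to youngest: Cisuralian, Lopingian, Miocene, Pliocene, Holocene.
Span = 298.9 − 0 = 298.9 Myr.
Durations: Miocene 17.697, Cisuralian 25.89, Pliocene 2.753, Lopingian 7.608, Holocene 0.0117 → longest is Cisuralian (25.89 Myr).

Cisuralian → Lopingian → Miocene → Pliocene → Holocene; total span 298.9 Myr; longest is Cisuralian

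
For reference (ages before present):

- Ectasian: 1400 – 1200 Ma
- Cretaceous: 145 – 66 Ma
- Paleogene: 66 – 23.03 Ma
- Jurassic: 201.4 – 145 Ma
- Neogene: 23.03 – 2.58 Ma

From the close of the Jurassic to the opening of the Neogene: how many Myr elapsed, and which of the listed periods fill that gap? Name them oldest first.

121.97 million years; Cretaceous, Paleogene

End of Jurassic = 145 Ma; start of Neogene = 23.03 Ma.
Gap = 145 − 23.03 = 121.97 Myr.
Periods wholly inside 145–23.03 Ma: Cretaceous (145–66), Paleogene (66–23.03).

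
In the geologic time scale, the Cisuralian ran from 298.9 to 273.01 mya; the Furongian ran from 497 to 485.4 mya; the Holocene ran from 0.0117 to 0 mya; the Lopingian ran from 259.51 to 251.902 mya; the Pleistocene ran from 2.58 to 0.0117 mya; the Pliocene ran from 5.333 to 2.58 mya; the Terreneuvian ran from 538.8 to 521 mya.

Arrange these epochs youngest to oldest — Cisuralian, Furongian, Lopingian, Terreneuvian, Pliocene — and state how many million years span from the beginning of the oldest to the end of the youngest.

From the excerpt: Cisuralian 298.9–273.01; Furongian 497–485.4; Lopingian 259.51–251.902; Terreneuvian 538.8–521; Pliocene 5.333–2.58 (Ma).
Larger Ma is earlier, so the oldest is Terreneuvian and the youngest is Pliocene; youngest to oldest: Pliocene, Lopingian, Cisuralian, Furongian, Terreneuvian.
Oldest start 538.8 minus youngest end 2.58 gives 536.22 Myr overall.

Pliocene → Lopingian → Cisuralian → Furongian → Terreneuvian; total span 536.22 Myr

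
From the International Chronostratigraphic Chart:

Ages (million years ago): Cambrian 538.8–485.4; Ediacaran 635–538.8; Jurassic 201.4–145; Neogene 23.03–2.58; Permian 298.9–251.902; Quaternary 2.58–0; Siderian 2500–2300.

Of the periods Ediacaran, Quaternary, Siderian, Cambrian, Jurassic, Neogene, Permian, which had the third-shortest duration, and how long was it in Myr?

Durations: Ediacaran 96.2; Quaternary 2.58; Siderian 200; Cambrian 53.4; Jurassic 56.4; Neogene 20.45; Permian 46.998 Myr.
Sorted shortest-first: Quaternary (2.58), Neogene (20.45), Permian (46.998), Cambrian (53.4), Jurassic (56.4), Ediacaran (96.2), Siderian (200).
The third shortest is Permian at 46.998 Myr.

Permian, 46.998 million years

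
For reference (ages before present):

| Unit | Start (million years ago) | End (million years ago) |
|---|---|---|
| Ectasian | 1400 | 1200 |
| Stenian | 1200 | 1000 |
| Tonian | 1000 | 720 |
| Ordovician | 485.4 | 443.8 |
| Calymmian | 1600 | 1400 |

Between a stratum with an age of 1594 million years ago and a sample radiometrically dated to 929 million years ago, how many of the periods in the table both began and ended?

2

The older date is 1594 Ma and the younger is 929 Ma.
Periods with start < 1594 and end > 929 Ma: Ectasian (1400–1200), Stenian (1200–1000).
That is 2 complete periods.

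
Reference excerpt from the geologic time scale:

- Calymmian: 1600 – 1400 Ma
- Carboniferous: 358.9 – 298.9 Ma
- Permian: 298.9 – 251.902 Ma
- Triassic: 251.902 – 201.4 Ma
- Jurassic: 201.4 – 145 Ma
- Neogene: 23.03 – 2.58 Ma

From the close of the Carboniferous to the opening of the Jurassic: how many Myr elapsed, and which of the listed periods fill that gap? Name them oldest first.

97.5 million years; Permian, Triassic

End of Carboniferous = 298.9 Ma; start of Jurassic = 201.4 Ma.
Gap = 298.9 − 201.4 = 97.5 Myr.
Periods wholly inside 298.9–201.4 Ma: Permian (298.9–251.902), Triassic (251.902–201.4).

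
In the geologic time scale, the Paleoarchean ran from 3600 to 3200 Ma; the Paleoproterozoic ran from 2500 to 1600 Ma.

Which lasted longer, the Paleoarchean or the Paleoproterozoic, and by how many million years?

Paleoarchean: 3600 − 3200 = 400 Myr.
Paleoproterozoic: 2500 − 1600 = 900 Myr.
Difference: 900 − 400 = 500 Myr, so the Paleoproterozoic was longer.

Paleoproterozoic, by 500 million years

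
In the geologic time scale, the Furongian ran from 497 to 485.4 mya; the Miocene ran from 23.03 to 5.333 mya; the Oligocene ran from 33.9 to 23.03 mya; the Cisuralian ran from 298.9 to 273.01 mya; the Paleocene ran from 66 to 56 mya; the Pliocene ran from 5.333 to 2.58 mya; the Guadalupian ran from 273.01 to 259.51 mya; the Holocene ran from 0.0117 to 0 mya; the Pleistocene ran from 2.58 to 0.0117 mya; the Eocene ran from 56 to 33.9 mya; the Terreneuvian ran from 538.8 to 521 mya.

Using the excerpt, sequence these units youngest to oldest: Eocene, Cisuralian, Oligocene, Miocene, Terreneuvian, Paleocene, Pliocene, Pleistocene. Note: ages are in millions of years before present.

Pleistocene, Pliocene, Miocene, Oligocene, Eocene, Paleocene, Cisuralian, Terreneuvian

Sorting by start age (ascending Ma, since larger Ma = older): Pleistocene start 2.58, Pliocene start 5.333, Miocene start 23.03, Oligocene start 33.9, Eocene start 56, Paleocene start 66, Cisuralian start 298.9, Terreneuvian start 538.8.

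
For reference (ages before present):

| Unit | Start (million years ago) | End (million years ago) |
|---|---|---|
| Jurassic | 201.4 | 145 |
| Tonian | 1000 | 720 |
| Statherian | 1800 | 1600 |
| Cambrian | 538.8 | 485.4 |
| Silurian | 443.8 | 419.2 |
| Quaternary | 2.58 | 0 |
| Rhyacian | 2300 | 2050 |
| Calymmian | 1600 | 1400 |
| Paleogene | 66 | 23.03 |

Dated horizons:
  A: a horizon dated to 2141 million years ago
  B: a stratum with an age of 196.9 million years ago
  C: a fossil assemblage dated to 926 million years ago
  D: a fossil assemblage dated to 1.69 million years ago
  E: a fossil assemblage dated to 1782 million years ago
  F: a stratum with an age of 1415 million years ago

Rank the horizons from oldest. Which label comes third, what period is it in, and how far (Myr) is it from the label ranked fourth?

Larger Ma means older, so oldest first: A 2141 > E 1782 > F 1415 > C 926 > B 196.9 > D 1.69.
Counting 3 along gives F (1415 Ma); the excerpt puts that inside the Calymmian, 1600–1400 Ma.
Next in line is C (926 Ma), and 1415 − 926 = 489 Myr.

F, in the Calymmian; 489 million years to C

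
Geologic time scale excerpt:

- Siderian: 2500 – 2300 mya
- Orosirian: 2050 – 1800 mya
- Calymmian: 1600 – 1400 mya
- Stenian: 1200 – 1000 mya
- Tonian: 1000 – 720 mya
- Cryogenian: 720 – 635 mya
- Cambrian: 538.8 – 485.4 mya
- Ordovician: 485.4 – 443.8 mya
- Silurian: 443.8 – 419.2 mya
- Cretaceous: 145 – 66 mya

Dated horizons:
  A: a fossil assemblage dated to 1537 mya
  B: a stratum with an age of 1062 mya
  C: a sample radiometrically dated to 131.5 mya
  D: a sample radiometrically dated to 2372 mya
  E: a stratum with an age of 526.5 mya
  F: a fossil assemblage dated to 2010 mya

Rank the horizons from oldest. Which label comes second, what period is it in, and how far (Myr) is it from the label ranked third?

Larger Ma means older, so oldest first: D 2372 > F 2010 > A 1537 > B 1062 > E 526.5 > C 131.5.
Counting 2 along gives F (2010 Ma); the excerpt puts that inside the Orosirian, 2050–1800 Ma.
Next in line is A (1537 Ma), and 2010 − 1537 = 473 Myr.

F, in the Orosirian; 473 million years to A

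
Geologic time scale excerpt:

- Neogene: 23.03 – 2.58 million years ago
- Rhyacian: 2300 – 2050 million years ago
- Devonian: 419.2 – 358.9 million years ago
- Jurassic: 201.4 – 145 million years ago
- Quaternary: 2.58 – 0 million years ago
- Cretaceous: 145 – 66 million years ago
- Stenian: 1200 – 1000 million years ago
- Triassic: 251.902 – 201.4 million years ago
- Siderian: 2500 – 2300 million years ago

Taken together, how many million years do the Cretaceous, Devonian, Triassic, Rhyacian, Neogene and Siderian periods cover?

Duration is start − end for each: (145 − 66) + (419.2 − 358.9) + (251.902 − 201.4) + (2300 − 2050) + (23.03 − 2.58) + (2500 − 2300).
That is 79 + 60.3 + 50.502 + 250 + 20.45 + 200, which totals 660.252 million years.

660.252 million years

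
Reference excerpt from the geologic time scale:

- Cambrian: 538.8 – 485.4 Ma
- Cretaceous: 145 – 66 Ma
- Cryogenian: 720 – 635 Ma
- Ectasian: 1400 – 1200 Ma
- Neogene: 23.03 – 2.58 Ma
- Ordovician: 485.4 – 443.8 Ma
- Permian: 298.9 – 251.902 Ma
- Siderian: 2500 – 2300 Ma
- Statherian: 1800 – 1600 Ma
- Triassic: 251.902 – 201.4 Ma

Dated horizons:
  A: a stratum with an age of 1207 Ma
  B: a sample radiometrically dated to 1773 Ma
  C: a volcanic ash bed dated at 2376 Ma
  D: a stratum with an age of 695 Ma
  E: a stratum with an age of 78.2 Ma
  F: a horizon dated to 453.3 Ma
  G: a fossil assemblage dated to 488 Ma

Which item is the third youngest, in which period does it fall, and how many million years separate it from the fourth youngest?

G, in the Cambrian; 207 million years to D

Sorted youngest-first by Ma: E (78.2), F (453.3), G (488), D (695), A (1207), B (1773), C (2376).
The third youngest is G at 488 Ma, which lies in 538.8–485.4 Ma: the Cambrian.
The fourth youngest is D at 695 Ma; separation = |488 − 695| = 207 Myr.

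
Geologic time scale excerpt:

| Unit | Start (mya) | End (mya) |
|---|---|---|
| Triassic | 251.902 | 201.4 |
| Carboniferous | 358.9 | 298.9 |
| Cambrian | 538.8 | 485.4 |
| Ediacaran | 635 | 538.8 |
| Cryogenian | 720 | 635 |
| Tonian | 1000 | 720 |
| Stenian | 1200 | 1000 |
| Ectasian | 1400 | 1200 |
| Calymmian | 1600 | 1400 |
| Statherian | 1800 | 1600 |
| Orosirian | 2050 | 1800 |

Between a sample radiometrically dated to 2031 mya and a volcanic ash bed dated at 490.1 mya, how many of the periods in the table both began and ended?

2031 Ma sits inside the Orosirian (2050–1800) and 490.1 Ma inside the Cambrian (538.8–485.4); neither of those is wholly between the two dates.
The listed periods lying completely between them are Statherian, Calymmian, Ectasian, Stenian, Tonian, Cryogenian, Ediacaran — 7 in all.

7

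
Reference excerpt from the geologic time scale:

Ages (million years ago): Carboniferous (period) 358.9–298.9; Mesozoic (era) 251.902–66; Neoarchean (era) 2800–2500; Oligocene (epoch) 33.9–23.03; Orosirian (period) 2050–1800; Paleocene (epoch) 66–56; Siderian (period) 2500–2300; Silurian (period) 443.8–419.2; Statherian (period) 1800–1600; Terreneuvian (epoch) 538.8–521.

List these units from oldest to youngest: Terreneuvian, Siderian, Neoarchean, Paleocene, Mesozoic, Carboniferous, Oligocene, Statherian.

Sorting by start age (descending Ma, since larger Ma = older): Neoarchean start 2800, Siderian start 2500, Statherian start 1800, Terreneuvian start 538.8, Carboniferous start 358.9, Mesozoic start 251.902, Paleocene start 66, Oligocene start 33.9.

Neoarchean → Siderian → Statherian → Terreneuvian → Carboniferous → Mesozoic → Paleocene → Oligocene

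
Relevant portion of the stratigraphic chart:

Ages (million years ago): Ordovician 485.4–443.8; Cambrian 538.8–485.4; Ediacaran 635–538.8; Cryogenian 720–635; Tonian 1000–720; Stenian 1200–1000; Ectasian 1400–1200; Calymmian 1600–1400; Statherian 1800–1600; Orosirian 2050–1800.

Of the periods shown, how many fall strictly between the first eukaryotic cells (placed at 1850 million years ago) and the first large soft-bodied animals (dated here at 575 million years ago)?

6

1850 Ma sits inside the Orosirian (2050–1800) and 575 Ma inside the Ediacaran (635–538.8); neither of those is wholly between the two dates.
The listed periods lying completely between them are Statherian, Calymmian, Ectasian, Stenian, Tonian, Cryogenian — 6 in all.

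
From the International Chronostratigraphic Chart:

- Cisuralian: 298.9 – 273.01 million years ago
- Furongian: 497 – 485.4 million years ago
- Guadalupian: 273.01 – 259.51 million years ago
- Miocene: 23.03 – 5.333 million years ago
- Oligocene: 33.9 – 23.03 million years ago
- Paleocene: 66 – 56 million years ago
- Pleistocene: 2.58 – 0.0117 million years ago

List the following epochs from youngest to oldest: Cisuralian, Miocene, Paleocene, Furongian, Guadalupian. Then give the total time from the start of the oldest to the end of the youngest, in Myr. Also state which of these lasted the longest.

Miocene, Paleocene, Guadalupian, Cisuralian, Furongian; total span 491.667 Myr; longest is Cisuralian

Start ages (Ma): Furongian 497, Cisuralian 298.9, Guadalupian 273.01, Paleocene 66, Miocene 23.03.
Ordered youngest to oldest: Miocene, Paleocene, Guadalupian, Cisuralian, Furongian.
Span = 497 − 5.333 = 491.667 Myr.
Durations: Paleocene 10, Cisuralian 25.89, Furongian 11.6, Guadalupian 13.5, Miocene 17.697 → longest is Cisuralian (25.89 Myr).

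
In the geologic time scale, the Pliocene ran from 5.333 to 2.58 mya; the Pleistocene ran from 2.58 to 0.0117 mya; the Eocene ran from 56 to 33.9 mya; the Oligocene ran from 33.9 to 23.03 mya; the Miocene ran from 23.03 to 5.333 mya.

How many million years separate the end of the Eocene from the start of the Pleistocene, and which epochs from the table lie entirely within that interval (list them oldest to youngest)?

31.32 million years; Oligocene, Miocene, Pliocene

The Eocene closes at 33.9 Ma and the Pleistocene opens at 2.58 Ma, so the interval is 33.9 − 2.58 = 31.32 Myr.
An epoch fits inside if it starts at or after 33.9 Ma and ends at or before 2.58 Ma; oldest first that gives Oligocene, Miocene, Pliocene.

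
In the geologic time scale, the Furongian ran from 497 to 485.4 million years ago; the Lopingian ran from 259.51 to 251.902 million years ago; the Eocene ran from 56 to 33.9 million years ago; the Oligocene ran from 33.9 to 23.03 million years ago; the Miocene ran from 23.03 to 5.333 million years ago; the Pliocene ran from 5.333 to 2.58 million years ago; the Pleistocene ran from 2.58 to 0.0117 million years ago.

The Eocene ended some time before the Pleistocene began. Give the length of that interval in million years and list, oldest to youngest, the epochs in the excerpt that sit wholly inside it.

31.32 million years; Oligocene, Miocene, Pliocene

End of Eocene = 33.9 Ma; start of Pleistocene = 2.58 Ma.
Gap = 33.9 − 2.58 = 31.32 Myr.
Epochs wholly inside 33.9–2.58 Ma: Oligocene (33.9–23.03), Miocene (23.03–5.333), Pliocene (5.333–2.58).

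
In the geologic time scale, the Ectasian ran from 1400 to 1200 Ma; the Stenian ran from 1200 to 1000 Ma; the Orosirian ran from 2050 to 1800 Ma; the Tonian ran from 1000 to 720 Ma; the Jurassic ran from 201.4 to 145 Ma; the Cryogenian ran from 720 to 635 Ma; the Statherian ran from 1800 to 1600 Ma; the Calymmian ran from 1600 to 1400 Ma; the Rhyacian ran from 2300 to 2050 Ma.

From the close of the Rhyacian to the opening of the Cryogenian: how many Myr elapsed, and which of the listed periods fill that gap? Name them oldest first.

1330 million years; Orosirian, Statherian, Calymmian, Ectasian, Stenian, Tonian

End of Rhyacian = 2050 Ma; start of Cryogenian = 720 Ma.
Gap = 2050 − 720 = 1330 Myr.
Periods wholly inside 2050–720 Ma: Orosirian (2050–1800), Statherian (1800–1600), Calymmian (1600–1400), Ectasian (1400–1200), Stenian (1200–1000), Tonian (1000–720).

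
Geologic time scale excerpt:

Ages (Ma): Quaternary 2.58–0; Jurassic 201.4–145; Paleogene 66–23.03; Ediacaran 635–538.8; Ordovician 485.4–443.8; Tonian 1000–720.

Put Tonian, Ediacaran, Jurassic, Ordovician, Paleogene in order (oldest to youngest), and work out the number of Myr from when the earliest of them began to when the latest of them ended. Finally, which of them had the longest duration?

Tonian, Ediacaran, Ordovician, Jurassic, Paleogene; total span 976.97 Myr; longest is Tonian

Start ages (Ma): Tonian 1000, Ediacaran 635, Ordovician 485.4, Jurassic 201.4, Paleogene 66.
Ordered oldest to youngest: Tonian, Ediacaran, Ordovician, Jurassic, Paleogene.
Span = 1000 − 23.03 = 976.97 Myr.
Durations: Tonian 280, Paleogene 42.97, Jurassic 56.4, Ordovician 41.6, Ediacaran 96.2 → longest is Tonian (280 Myr).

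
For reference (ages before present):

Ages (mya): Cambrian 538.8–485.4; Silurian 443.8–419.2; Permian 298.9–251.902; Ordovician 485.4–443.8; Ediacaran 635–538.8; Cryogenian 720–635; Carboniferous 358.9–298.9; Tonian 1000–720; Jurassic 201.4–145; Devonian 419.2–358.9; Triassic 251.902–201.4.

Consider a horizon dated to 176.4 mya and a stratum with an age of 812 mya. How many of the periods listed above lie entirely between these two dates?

9

812 Ma sits inside the Tonian (1000–720) and 176.4 Ma inside the Jurassic (201.4–145); neither of those is wholly between the two dates.
The listed periods lying completely between them are Cryogenian, Ediacaran, Cambrian, Ordovician, Silurian, Devonian, Carboniferous, Permian, Triassic — 9 in all.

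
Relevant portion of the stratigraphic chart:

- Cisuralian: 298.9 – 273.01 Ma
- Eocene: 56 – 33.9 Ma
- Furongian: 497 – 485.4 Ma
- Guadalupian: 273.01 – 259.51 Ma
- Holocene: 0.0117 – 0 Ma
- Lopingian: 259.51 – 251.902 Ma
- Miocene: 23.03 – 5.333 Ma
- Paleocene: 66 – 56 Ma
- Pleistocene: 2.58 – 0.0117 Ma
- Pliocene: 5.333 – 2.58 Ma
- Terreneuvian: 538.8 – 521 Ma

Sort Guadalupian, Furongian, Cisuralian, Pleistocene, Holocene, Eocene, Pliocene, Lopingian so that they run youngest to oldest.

Read off each span (Ma): Guadalupian 273.01–259.51; Furongian 497–485.4; Cisuralian 298.9–273.01; Pleistocene 2.58–0.0117; Holocene 0.0117–0; Eocene 56–33.9; Pliocene 5.333–2.58; Lopingian 259.51–251.902.
Larger Ma is older, so oldest→youngest is Furongian, Cisuralian, Guadalupian, Lopingian, Eocene, Pliocene, Pleistocene, Holocene; reverse it for youngest→oldest.

Holocene, then Pleistocene, then Pliocene, then Eocene, then Lopingian, then Guadalupian, then Cisuralian, then Furongian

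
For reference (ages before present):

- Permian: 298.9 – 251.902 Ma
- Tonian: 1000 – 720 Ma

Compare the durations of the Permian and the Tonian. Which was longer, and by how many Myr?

Tonian, by 233.002 million years

Permian: 298.9 − 251.902 = 46.998 Myr.
Tonian: 1000 − 720 = 280 Myr.
Difference: 280 − 46.998 = 233.002 Myr, so the Tonian was longer.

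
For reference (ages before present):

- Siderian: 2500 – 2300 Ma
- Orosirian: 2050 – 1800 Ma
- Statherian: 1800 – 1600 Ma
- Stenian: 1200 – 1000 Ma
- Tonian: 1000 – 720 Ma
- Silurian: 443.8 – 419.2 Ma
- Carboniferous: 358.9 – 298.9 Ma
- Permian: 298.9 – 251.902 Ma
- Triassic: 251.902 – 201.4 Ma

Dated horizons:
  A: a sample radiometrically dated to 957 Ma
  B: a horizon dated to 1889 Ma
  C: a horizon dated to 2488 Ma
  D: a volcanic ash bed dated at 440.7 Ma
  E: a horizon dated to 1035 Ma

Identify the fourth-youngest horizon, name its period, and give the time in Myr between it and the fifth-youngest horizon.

Smaller Ma means younger, so youngest first: D 440.7 < A 957 < E 1035 < B 1889 < C 2488.
Counting 4 along gives B (1889 Ma); the excerpt puts that inside the Orosirian, 2050–1800 Ma.
Next in line is C (2488 Ma), and 2488 − 1889 = 599 Myr.

B, in the Orosirian; 599 million years to C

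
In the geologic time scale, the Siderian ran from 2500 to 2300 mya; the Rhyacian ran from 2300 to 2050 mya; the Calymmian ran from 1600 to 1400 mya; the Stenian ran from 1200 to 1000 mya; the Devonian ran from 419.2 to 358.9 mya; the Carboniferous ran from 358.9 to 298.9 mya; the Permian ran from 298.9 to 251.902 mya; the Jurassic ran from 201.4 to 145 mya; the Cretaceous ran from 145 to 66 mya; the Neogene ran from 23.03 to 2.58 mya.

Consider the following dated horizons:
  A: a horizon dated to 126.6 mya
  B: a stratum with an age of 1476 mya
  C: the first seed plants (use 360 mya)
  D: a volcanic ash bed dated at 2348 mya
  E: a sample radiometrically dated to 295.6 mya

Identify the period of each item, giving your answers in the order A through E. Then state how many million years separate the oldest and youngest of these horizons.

A — Cretaceous; B — Calymmian; C — Devonian; D — Siderian; E — Permian; span 2221.4 million years

A: 126.6 Ma lies in 145–66 Ma, so Cretaceous.
B: 1476 Ma lies in 1600–1400 Ma, so Calymmian.
C: 360 Ma lies in 419.2–358.9 Ma, so Devonian.
D: 2348 Ma lies in 2500–2300 Ma, so Siderian.
E: 295.6 Ma lies in 298.9–251.902 Ma, so Permian.
Oldest = 2348 Ma, youngest = 126.6 Ma → span 2221.4 Myr.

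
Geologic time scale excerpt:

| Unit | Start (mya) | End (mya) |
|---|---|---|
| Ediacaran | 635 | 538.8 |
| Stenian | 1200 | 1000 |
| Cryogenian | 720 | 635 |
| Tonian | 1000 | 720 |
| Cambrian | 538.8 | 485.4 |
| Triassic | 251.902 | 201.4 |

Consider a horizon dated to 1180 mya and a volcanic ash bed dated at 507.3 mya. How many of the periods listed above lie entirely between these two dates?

The older date is 1180 Ma and the younger is 507.3 Ma.
Periods with start < 1180 and end > 507.3 Ma: Tonian (1000–720), Cryogenian (720–635), Ediacaran (635–538.8).
That is 3 complete periods.

3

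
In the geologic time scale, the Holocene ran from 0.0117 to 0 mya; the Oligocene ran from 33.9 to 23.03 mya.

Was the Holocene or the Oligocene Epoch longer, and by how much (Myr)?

Holocene: 0.0117 − 0 = 0.0117 Myr.
Oligocene: 33.9 − 23.03 = 10.87 Myr.
Difference: 10.87 − 0.0117 = 10.8583 Myr, so the Oligocene was longer.

Oligocene, by 10.8583 million years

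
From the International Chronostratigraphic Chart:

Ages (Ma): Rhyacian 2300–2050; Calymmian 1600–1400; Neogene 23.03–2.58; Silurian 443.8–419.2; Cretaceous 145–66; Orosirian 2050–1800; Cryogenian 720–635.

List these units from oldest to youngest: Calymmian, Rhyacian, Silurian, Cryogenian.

Read off each span (Ma): Calymmian 1600–1400; Rhyacian 2300–2050; Silurian 443.8–419.2; Cryogenian 720–635.
Larger Ma is older, so oldest→youngest is Rhyacian, Calymmian, Cryogenian, Silurian.

Rhyacian, Calymmian, Cryogenian, Silurian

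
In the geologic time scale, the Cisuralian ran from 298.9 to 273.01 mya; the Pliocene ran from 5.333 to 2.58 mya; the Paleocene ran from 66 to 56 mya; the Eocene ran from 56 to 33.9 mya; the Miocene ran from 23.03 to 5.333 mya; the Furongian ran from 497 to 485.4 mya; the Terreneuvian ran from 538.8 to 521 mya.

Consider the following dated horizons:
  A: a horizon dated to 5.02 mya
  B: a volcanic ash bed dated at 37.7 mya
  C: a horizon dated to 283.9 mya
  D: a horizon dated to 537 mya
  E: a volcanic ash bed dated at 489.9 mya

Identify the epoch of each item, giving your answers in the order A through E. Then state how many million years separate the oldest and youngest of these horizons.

Match each age against the start–end ranges in the excerpt: A = 5.02 Ma → Pliocene (5.333–2.58); B = 37.7 Ma → Eocene (56–33.9); C = 283.9 Ma → Cisuralian (298.9–273.01); D = 537 Ma → Terreneuvian (538.8–521); E = 489.9 Ma → Furongian (497–485.4).
The largest age is 537 Ma and the smallest is 5.02 Ma; their difference is 531.98 Myr.

A — Pliocene; B — Eocene; C — Cisuralian; D — Terreneuvian; E — Furongian; span 531.98 million years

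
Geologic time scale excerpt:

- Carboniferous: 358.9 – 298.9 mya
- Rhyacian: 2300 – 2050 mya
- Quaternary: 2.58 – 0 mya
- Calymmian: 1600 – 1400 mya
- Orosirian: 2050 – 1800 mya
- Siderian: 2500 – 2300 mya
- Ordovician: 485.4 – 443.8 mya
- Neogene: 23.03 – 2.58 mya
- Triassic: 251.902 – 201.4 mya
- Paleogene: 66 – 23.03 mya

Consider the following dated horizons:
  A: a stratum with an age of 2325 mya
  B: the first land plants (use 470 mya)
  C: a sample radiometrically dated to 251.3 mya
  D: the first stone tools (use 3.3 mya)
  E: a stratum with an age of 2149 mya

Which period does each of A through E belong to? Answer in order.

A — Siderian; B — Ordovician; C — Triassic; D — Neogene; E — Rhyacian

A: 2325 Ma lies in 2500–2300 Ma, so Siderian.
B: 470 Ma lies in 485.4–443.8 Ma, so Ordovician.
C: 251.3 Ma lies in 251.902–201.4 Ma, so Triassic.
D: 3.3 Ma lies in 23.03–2.58 Ma, so Neogene.
E: 2149 Ma lies in 2300–2050 Ma, so Rhyacian.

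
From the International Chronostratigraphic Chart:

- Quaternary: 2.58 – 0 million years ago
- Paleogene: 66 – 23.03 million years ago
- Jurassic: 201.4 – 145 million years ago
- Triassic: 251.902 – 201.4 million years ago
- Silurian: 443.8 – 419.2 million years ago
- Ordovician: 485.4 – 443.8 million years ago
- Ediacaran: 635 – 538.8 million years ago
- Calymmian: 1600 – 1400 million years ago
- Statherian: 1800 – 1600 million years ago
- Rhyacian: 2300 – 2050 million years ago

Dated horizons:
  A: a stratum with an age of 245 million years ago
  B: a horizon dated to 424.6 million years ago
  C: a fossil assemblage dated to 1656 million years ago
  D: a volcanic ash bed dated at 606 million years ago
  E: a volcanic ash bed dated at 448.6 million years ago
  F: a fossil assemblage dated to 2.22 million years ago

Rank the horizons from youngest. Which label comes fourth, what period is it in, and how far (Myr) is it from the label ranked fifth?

Sorted youngest-first by Ma: F (2.22), A (245), B (424.6), E (448.6), D (606), C (1656).
The fourth youngest is E at 448.6 Ma, which lies in 485.4–443.8 Ma: the Ordovician.
The fifth youngest is D at 606 Ma; separation = |448.6 − 606| = 157.4 Myr.

E, in the Ordovician; 157.4 million years to D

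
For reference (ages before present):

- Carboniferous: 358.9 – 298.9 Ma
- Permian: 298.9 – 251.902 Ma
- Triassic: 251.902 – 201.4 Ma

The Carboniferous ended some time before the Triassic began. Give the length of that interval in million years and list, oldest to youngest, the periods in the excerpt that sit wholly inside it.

The Carboniferous closes at 298.9 Ma and the Triassic opens at 251.902 Ma, so the interval is 298.9 − 251.902 = 46.998 Myr.
A period fits inside if it starts at or after 298.9 Ma and ends at or before 251.902 Ma; oldest first that gives Permian.

46.998 million years; Permian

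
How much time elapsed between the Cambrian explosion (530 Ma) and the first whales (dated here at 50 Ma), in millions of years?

480 million years

530 − 50 = 480 million years.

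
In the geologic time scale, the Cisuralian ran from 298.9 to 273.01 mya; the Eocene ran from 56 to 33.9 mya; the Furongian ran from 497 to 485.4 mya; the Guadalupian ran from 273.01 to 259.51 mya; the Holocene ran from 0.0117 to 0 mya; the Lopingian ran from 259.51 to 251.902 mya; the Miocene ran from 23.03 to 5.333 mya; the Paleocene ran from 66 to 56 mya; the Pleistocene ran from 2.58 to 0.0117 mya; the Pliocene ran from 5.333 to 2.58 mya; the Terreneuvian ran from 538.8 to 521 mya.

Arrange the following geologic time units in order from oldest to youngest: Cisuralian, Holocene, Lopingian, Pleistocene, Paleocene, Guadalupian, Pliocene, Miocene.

Cisuralian, Guadalupian, Lopingian, Paleocene, Miocene, Pliocene, Pleistocene, Holocene

Read off each span (Ma): Cisuralian 298.9–273.01; Holocene 0.0117–0; Lopingian 259.51–251.902; Pleistocene 2.58–0.0117; Paleocene 66–56; Guadalupian 273.01–259.51; Pliocene 5.333–2.58; Miocene 23.03–5.333.
Larger Ma is older, so oldest→youngest is Cisuralian, Guadalupian, Lopingian, Paleocene, Miocene, Pliocene, Pleistocene, Holocene.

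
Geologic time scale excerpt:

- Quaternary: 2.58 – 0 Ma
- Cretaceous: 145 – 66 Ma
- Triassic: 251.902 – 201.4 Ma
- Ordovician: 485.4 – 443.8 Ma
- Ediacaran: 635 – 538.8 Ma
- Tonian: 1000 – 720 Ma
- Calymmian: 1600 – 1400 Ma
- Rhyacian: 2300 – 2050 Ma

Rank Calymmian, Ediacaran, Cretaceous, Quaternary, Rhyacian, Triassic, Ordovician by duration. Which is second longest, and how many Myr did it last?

Calymmian, 200 million years

Durations: Calymmian 200; Ediacaran 96.2; Cretaceous 79; Quaternary 2.58; Rhyacian 250; Triassic 50.502; Ordovician 41.6 Myr.
Sorted longest-first: Rhyacian (250), Calymmian (200), Ediacaran (96.2), Cretaceous (79), Triassic (50.502), Ordovician (41.6), Quaternary (2.58).
The second longest is Calymmian at 200 Myr.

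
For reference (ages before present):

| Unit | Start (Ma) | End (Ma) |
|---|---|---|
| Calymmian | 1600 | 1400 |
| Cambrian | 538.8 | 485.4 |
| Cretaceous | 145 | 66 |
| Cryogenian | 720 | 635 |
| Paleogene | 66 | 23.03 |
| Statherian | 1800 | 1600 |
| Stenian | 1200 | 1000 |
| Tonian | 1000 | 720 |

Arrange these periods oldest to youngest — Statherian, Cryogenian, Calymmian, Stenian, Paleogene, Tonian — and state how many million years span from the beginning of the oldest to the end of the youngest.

Start ages (Ma): Statherian 1800, Calymmian 1600, Stenian 1200, Tonian 1000, Cryogenian 720, Paleogene 66.
Ordered oldest to youngest: Statherian, Calymmian, Stenian, Tonian, Cryogenian, Paleogene.
Span = 1800 − 23.03 = 1776.97 Myr.

Statherian, Calymmian, Stenian, Tonian, Cryogenian, Paleogene; total span 1776.97 Myr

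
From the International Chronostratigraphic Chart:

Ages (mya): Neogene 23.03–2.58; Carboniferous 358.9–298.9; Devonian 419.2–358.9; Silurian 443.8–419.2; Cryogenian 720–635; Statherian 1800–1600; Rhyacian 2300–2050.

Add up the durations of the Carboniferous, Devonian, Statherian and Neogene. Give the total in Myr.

340.75 million years

Duration is start − end for each: (358.9 − 298.9) + (419.2 − 358.9) + (1800 − 1600) + (23.03 − 2.58).
That is 60 + 60.3 + 200 + 20.45, which totals 340.75 million years.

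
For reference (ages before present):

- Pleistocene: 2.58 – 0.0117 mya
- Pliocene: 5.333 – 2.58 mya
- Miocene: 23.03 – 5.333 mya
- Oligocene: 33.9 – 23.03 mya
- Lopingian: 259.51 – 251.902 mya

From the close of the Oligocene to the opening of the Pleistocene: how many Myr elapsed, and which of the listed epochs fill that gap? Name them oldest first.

End of Oligocene = 23.03 Ma; start of Pleistocene = 2.58 Ma.
Gap = 23.03 − 2.58 = 20.45 Myr.
Epochs wholly inside 23.03–2.58 Ma: Miocene (23.03–5.333), Pliocene (5.333–2.58).

20.45 million years; Miocene, Pliocene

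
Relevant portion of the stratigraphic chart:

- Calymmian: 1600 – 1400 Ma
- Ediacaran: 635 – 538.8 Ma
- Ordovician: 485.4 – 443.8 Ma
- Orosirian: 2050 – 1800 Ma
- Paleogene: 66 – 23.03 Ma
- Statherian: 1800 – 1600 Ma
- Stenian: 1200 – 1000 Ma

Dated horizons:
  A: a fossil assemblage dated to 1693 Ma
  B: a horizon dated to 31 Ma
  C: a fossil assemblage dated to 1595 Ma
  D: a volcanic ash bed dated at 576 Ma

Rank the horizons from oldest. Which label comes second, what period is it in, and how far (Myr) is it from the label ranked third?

Sorted oldest-first by Ma: A (1693), C (1595), D (576), B (31).
The second oldest is C at 1595 Ma, which lies in 1600–1400 Ma: the Calymmian.
The third oldest is D at 576 Ma; separation = |1595 − 576| = 1019 Myr.

C, in the Calymmian; 1019 million years to D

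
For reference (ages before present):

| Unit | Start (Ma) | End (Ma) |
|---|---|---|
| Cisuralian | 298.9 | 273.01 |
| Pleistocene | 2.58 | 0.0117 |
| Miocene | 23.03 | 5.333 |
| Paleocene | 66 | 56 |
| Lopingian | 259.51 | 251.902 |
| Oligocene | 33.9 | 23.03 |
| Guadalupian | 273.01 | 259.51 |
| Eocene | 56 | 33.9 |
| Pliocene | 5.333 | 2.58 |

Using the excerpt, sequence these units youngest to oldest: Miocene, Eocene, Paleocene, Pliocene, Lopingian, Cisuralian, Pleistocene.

Read off each span (Ma): Miocene 23.03–5.333; Eocene 56–33.9; Paleocene 66–56; Pliocene 5.333–2.58; Lopingian 259.51–251.902; Cisuralian 298.9–273.01; Pleistocene 2.58–0.0117.
Larger Ma is older, so oldest→youngest is Cisuralian, Lopingian, Paleocene, Eocene, Miocene, Pliocene, Pleistocene; reverse it for youngest→oldest.

Pleistocene → Pliocene → Miocene → Eocene → Paleocene → Lopingian → Cisuralian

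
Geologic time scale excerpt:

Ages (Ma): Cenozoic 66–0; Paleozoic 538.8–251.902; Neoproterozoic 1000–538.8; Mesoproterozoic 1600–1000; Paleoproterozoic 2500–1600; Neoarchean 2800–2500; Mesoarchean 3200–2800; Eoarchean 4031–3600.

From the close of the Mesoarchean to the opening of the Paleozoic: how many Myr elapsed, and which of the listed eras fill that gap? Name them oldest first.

2261.2 million years; Neoarchean, Paleoproterozoic, Mesoproterozoic, Neoproterozoic

End of Mesoarchean = 2800 Ma; start of Paleozoic = 538.8 Ma.
Gap = 2800 − 538.8 = 2261.2 Myr.
Eras wholly inside 2800–538.8 Ma: Neoarchean (2800–2500), Paleoproterozoic (2500–1600), Mesoproterozoic (1600–1000), Neoproterozoic (1000–538.8).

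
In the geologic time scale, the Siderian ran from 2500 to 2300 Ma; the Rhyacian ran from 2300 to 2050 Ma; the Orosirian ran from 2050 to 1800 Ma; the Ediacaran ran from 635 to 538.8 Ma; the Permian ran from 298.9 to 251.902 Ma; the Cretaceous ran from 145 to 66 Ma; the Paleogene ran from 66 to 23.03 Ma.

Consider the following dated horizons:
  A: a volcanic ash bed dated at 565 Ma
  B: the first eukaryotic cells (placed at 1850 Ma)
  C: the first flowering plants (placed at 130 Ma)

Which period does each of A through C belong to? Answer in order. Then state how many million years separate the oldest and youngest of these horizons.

A: 565 Ma lies in 635–538.8 Ma, so Ediacaran.
B: 1850 Ma lies in 2050–1800 Ma, so Orosirian.
C: 130 Ma lies in 145–66 Ma, so Cretaceous.
Oldest = 1850 Ma, youngest = 130 Ma → span 1720 Myr.

A — Ediacaran; B — Orosirian; C — Cretaceous; span 1720 million years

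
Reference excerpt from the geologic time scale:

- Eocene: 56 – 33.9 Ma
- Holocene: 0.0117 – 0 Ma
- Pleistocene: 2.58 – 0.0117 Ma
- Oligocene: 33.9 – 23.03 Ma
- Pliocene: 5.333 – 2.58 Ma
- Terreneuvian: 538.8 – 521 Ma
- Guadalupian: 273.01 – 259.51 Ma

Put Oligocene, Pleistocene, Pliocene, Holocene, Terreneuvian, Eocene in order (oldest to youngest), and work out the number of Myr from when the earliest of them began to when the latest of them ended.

From the excerpt: Oligocene 33.9–23.03; Pleistocene 2.58–0.0117; Pliocene 5.333–2.58; Holocene 0.0117–0; Terreneuvian 538.8–521; Eocene 56–33.9 (Ma).
Larger Ma is earlier, so the oldest is Terreneuvian and the youngest is Holocene; oldest to youngest: Terreneuvian, Eocene, Oligocene, Pliocene, Pleistocene, Holocene.
Oldest start 538.8 minus youngest end 0 gives 538.8 Myr overall.

Terreneuvian → Eocene → Oligocene → Pliocene → Pleistocene → Holocene; total span 538.8 Myr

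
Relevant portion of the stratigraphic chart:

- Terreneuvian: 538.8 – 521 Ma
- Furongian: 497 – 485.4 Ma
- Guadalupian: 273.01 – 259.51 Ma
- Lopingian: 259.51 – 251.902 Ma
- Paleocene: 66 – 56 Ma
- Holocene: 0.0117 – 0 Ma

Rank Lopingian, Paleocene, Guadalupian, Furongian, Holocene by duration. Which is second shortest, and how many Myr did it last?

Lopingian, 7.608 million years

Durations: Lopingian 7.608; Paleocene 10; Guadalupian 13.5; Furongian 11.6; Holocene 0.0117 Myr.
Sorted shortest-first: Holocene (0.0117), Lopingian (7.608), Paleocene (10), Furongian (11.6), Guadalupian (13.5).
The second shortest is Lopingian at 7.608 Myr.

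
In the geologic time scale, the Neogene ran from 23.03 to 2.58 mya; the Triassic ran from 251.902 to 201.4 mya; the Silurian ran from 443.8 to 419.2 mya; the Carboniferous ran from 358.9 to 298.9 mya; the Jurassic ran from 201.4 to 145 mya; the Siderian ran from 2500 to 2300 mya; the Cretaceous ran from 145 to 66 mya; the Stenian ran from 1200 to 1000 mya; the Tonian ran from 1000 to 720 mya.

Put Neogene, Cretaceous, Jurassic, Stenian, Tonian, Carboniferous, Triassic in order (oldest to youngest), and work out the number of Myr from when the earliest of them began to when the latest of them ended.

Stenian → Tonian → Carboniferous → Triassic → Jurassic → Cretaceous → Neogene; total span 1197.42 Myr

Start ages (Ma): Stenian 1200, Tonian 1000, Carboniferous 358.9, Triassic 251.902, Jurassic 201.4, Cretaceous 145, Neogene 23.03.
Ordered oldest to youngest: Stenian, Tonian, Carboniferous, Triassic, Jurassic, Cretaceous, Neogene.
Span = 1200 − 2.58 = 1197.42 Myr.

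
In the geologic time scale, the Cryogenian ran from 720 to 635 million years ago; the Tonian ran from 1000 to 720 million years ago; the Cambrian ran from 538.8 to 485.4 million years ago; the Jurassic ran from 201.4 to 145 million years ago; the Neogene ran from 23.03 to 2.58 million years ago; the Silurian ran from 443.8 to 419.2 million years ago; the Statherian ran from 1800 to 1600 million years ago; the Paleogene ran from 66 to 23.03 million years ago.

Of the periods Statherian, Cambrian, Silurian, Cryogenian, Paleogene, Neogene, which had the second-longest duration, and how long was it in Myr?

Durations: Statherian 200; Cambrian 53.4; Silurian 24.6; Cryogenian 85; Paleogene 42.97; Neogene 20.45 Myr.
Sorted longest-first: Statherian (200), Cryogenian (85), Cambrian (53.4), Paleogene (42.97), Silurian (24.6), Neogene (20.45).
The second longest is Cryogenian at 85 Myr.

Cryogenian, 85 million years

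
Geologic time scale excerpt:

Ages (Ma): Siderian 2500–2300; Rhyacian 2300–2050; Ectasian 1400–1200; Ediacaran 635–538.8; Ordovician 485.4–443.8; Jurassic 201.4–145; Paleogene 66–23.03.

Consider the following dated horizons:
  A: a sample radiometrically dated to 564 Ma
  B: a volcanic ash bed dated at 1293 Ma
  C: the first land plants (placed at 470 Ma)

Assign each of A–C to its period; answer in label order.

A: 564 Ma lies in 635–538.8 Ma, so Ediacaran.
B: 1293 Ma lies in 1400–1200 Ma, so Ectasian.
C: 470 Ma lies in 485.4–443.8 Ma, so Ordovician.

A — Ediacaran; B — Ectasian; C — Ordovician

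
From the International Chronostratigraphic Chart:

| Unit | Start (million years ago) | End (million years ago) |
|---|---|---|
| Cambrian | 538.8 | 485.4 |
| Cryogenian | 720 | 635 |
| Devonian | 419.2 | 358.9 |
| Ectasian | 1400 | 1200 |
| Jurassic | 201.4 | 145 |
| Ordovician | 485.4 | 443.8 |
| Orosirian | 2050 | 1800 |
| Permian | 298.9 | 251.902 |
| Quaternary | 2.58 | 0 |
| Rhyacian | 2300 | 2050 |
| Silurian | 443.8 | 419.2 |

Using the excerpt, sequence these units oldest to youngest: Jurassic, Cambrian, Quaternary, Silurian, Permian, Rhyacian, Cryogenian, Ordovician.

Rhyacian, Cryogenian, Cambrian, Ordovician, Silurian, Permian, Jurassic, Quaternary

The oldest of these is Rhyacian (starts 2300 Ma) and the youngest is Quaternary (ends 0 Ma).
In between, by decreasing start age: Cryogenian (720), Cambrian (538.8), Ordovician (485.4), Silurian (443.8), Permian (298.9), Jurassic (201.4).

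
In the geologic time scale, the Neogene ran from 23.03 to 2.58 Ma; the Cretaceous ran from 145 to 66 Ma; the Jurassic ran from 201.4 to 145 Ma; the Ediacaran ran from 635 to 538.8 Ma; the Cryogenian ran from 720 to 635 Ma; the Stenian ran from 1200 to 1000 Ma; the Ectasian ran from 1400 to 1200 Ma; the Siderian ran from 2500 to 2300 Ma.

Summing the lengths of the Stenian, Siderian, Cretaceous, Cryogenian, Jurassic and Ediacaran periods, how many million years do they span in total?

716.6 million years

Duration is start − end for each: (1200 − 1000) + (2500 − 2300) + (145 − 66) + (720 − 635) + (201.4 − 145) + (635 − 538.8).
That is 200 + 200 + 79 + 85 + 56.4 + 96.2, which totals 716.6 million years.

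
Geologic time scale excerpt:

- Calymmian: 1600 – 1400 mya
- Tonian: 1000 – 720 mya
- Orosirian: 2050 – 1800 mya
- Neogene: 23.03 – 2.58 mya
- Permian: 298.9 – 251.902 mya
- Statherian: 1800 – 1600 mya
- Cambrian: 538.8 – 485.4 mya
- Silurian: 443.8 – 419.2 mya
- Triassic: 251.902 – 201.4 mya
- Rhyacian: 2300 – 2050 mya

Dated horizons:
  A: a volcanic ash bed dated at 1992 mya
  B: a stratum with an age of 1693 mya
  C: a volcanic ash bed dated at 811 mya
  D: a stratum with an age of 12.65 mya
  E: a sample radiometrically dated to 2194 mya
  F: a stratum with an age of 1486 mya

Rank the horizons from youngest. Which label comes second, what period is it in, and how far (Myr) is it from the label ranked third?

Smaller Ma means younger, so youngest first: D 12.65 < C 811 < F 1486 < B 1693 < A 1992 < E 2194.
Counting 2 along gives C (811 Ma); the excerpt puts that inside the Tonian, 1000–720 Ma.
Next in line is F (1486 Ma), and 1486 − 811 = 675 Myr.

C, in the Tonian; 675 million years to F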